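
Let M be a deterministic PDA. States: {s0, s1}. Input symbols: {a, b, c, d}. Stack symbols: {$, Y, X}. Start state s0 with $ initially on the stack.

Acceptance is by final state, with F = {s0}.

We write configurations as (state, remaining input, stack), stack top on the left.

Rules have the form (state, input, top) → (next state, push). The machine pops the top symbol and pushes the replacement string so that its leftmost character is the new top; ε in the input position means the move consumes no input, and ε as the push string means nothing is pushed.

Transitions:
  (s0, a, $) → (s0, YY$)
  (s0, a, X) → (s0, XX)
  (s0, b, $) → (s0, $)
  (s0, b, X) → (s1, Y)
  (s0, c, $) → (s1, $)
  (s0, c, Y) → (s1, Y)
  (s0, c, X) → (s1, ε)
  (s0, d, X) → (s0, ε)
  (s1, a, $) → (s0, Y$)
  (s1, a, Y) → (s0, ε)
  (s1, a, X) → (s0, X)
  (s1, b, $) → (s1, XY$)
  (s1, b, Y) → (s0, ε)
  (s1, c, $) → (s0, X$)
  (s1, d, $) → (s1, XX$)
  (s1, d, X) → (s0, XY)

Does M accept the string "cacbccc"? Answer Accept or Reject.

(s0, cacbccc, $) ⊢ (s1, acbccc, $) ⊢ (s0, cbccc, Y$) ⊢ (s1, bccc, Y$) ⊢ (s0, ccc, $) ⊢ (s1, cc, $) ⊢ (s0, c, X$) ⊢ (s1, ε, $)
All input consumed; state s1 ∉ F and no further ε-move applies.

Reject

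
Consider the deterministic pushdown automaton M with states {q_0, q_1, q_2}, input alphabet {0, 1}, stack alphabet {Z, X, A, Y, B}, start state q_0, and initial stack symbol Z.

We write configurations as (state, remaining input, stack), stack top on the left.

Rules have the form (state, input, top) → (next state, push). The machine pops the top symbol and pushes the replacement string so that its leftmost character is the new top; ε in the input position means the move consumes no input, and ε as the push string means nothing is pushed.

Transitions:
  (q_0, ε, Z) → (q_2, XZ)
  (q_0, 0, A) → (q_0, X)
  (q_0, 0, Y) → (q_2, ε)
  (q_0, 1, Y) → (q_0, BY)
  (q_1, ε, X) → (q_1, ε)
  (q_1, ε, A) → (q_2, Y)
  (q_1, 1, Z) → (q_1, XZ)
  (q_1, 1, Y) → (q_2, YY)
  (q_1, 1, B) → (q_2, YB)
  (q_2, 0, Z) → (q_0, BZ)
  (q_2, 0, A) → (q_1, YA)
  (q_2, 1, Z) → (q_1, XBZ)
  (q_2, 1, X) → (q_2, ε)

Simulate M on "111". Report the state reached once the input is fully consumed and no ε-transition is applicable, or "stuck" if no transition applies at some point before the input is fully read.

(q_0, 111, Z)
  ε-move, top Z: go to q_2, push XZ → (q_2, 111, XZ)
  read 1, top X: go to q_2, push ε → (q_2, 11, Z)
  read 1, top Z: go to q_1, push XBZ → (q_1, 1, XBZ)
  ε-move, top X: go to q_1, push ε → (q_1, 1, BZ)
  read 1, top B: go to q_2, push YB → (q_2, ε, YBZ)
All input consumed; M is in state q_2.

q_2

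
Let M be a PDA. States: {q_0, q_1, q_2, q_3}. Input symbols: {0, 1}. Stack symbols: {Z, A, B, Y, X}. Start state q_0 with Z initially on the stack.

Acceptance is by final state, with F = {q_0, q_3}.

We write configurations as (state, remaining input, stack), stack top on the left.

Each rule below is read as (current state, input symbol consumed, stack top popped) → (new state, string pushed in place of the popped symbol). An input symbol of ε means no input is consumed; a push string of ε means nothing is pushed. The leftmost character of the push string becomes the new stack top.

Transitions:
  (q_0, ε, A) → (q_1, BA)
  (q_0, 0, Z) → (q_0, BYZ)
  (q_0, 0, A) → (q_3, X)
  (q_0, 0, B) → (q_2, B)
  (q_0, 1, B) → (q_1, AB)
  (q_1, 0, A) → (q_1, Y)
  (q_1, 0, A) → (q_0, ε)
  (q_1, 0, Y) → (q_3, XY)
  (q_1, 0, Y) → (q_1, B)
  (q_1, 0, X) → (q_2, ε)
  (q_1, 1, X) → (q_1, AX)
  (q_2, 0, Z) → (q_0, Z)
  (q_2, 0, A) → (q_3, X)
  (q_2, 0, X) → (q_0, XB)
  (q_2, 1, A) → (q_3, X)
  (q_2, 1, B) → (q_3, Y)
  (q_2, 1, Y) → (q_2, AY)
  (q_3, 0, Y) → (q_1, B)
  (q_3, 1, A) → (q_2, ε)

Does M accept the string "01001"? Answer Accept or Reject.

Accept

One accepting computation: (q_0, 01001, Z) ⊢ (q_0, 1001, BYZ) ⊢ (q_1, 001, ABYZ) ⊢ (q_0, 01, BYZ) ⊢ (q_2, 1, BYZ) ⊢ (q_3, ε, YYZ)
All input consumed and state q_3 ∈ F.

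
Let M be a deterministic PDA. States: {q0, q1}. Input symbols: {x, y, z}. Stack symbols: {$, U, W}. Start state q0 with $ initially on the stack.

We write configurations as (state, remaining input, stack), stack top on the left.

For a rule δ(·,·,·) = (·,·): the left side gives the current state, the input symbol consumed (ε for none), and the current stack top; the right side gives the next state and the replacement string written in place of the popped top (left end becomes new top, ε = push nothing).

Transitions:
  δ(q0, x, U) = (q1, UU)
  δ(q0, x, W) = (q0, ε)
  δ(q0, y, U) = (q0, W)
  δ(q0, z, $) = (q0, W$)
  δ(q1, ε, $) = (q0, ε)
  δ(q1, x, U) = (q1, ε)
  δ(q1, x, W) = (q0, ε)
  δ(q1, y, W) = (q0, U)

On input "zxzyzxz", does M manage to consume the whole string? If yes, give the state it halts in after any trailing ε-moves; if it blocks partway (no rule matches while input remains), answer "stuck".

stuck

(q0, zxzyzxz, $) ⊢ (q0, xzyzxz, W$) ⊢ (q0, zyzxz, $) ⊢ (q0, yzxz, W$)
No transition for (q0, y, top W); M blocks with input yzxz remaining.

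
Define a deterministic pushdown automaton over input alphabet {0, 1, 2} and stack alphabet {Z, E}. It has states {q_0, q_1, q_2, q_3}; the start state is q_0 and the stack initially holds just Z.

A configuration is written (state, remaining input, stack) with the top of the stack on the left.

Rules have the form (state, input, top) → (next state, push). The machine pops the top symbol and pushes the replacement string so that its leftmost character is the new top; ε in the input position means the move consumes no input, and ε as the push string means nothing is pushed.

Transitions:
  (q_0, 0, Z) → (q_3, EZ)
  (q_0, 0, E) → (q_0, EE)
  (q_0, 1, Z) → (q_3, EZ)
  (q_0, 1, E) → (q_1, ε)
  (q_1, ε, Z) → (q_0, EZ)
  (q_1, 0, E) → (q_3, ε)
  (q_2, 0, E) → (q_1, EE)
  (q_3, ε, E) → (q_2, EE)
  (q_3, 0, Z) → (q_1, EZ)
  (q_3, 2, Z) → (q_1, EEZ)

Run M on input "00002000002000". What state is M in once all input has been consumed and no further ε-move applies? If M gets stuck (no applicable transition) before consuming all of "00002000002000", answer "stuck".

stuck

(q_0, 00002000002000, Z)
  read 0, top Z: go to q_3, push EZ → (q_3, 0002000002000, EZ)
  ε-move, top E: go to q_2, push EE → (q_2, 0002000002000, EEZ)
  read 0, top E: go to q_1, push EE → (q_1, 002000002000, EEEZ)
  read 0, top E: go to q_3, push ε → (q_3, 02000002000, EEZ)
  ε-move, top E: go to q_2, push EE → (q_2, 02000002000, EEEZ)
  read 0, top E: go to q_1, push EE → (q_1, 2000002000, EEEEZ)
No transition for (q_1, 2, top E); M blocks with input 2000002000 remaining.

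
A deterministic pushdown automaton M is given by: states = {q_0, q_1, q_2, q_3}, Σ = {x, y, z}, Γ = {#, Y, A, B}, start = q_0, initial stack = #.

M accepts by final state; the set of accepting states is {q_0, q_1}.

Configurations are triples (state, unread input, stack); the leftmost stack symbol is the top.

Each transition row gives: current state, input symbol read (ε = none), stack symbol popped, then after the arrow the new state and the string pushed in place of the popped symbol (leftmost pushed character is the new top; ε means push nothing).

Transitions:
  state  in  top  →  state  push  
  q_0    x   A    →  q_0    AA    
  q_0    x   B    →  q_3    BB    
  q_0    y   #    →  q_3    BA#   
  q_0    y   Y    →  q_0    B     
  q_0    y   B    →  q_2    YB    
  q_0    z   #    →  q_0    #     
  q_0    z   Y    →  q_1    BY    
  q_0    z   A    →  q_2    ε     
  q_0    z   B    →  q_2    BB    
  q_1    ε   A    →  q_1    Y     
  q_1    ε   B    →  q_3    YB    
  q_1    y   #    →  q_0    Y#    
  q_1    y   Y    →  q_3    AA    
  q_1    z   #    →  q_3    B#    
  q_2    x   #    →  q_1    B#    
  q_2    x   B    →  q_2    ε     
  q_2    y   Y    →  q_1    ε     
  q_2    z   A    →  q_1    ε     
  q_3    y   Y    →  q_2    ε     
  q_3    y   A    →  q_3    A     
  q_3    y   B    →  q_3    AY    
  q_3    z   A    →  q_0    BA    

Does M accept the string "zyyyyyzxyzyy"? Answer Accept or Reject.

Accept

(q_0, zyyyyyzxyzyy, #) ⊢ (q_0, yyyyyzxyzyy, #) ⊢ (q_3, yyyyzxyzyy, BA#) ⊢ (q_3, yyyzxyzyy, AYA#) ⊢ (q_3, yyzxyzyy, AYA#) ⊢ (q_3, yzxyzyy, AYA#) ⊢ (q_3, zxyzyy, AYA#) ⊢ (q_0, xyzyy, BAYA#) ⊢ (q_3, yzyy, BBAYA#) ⊢ (q_3, zyy, AYBAYA#) ⊢ (q_0, yy, BAYBAYA#) ⊢ (q_2, y, YBAYBAYA#) ⊢ (q_1, ε, BAYBAYA#)
All input consumed; state q_1 ∈ F.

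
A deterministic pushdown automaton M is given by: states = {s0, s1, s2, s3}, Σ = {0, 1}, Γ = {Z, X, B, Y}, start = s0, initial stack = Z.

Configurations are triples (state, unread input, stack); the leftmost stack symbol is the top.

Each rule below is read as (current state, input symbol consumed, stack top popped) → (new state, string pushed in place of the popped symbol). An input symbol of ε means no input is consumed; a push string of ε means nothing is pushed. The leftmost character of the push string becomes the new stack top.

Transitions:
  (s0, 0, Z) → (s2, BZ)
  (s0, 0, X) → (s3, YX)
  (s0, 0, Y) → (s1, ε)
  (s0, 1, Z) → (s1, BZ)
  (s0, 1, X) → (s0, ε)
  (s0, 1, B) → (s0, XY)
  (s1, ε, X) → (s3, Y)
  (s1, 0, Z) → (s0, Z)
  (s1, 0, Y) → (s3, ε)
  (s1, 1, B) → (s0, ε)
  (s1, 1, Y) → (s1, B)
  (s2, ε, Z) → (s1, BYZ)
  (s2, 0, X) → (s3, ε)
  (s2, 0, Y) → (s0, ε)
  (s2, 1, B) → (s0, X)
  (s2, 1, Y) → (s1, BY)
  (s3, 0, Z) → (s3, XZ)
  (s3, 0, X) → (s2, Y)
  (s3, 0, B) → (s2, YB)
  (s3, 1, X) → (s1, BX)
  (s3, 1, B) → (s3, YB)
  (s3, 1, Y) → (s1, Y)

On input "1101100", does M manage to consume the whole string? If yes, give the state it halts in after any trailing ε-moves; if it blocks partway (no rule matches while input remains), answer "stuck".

stuck

(s0, 1101100, Z) ⊢ (s1, 101100, BZ) ⊢ (s0, 01100, Z) ⊢ (s2, 1100, BZ) ⊢ (s0, 100, XZ) ⊢ (s0, 00, Z) ⊢ (s2, 0, BZ)
No transition for (s2, 0, top B); M blocks with input 0 remaining.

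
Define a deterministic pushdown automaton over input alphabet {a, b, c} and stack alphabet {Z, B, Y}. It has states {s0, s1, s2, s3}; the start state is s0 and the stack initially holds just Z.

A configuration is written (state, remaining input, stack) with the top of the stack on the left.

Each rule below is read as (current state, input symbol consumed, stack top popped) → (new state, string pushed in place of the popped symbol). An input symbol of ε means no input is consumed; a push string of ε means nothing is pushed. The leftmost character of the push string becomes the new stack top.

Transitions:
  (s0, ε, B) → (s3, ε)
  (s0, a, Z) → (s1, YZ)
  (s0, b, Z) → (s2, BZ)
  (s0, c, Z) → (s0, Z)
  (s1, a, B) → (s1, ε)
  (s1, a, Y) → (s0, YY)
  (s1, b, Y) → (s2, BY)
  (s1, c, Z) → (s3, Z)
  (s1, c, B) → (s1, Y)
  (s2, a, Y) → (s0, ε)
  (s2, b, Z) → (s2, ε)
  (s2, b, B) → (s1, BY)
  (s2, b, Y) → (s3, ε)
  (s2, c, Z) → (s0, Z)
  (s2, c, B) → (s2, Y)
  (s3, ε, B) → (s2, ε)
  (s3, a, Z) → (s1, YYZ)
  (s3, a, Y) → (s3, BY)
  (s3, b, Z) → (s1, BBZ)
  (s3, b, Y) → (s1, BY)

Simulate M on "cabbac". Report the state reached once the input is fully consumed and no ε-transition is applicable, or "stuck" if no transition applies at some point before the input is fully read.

(s0, cabbac, Z)
  read c, top Z: go to s0, push Z → (s0, abbac, Z)
  read a, top Z: go to s1, push YZ → (s1, bbac, YZ)
  read b, top Y: go to s2, push BY → (s2, bac, BYZ)
  read b, top B: go to s1, push BY → (s1, ac, BYYZ)
  read a, top B: go to s1, push ε → (s1, c, YYZ)
No transition for (s1, c, top Y); M blocks with input c remaining.

stuck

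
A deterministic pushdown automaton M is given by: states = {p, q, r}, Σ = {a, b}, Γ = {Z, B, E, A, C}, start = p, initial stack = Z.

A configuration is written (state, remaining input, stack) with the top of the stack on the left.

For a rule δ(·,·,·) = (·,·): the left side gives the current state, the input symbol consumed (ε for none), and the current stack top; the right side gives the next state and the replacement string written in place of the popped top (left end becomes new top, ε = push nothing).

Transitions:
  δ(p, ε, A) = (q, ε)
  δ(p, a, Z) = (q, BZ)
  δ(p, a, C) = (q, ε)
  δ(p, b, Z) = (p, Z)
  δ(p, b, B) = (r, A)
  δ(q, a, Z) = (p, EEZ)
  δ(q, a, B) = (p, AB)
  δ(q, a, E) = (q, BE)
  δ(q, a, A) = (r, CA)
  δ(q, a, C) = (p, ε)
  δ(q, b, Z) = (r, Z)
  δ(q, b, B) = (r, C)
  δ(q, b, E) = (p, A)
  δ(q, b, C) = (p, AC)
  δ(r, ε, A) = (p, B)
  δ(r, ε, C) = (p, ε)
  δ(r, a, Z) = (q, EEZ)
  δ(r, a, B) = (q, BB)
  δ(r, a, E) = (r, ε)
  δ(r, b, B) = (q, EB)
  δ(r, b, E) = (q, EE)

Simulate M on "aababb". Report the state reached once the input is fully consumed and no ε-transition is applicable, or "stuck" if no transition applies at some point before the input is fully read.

(p, aababb, Z) ⊢ (q, ababb, BZ) ⊢ (p, babb, ABZ) ⊢ (q, babb, BZ) ⊢ (r, abb, CZ) ⊢ (p, abb, Z) ⊢ (q, bb, BZ) ⊢ (r, b, CZ) ⊢ (p, b, Z) ⊢ (p, ε, Z)
All input consumed; M is in state p.

p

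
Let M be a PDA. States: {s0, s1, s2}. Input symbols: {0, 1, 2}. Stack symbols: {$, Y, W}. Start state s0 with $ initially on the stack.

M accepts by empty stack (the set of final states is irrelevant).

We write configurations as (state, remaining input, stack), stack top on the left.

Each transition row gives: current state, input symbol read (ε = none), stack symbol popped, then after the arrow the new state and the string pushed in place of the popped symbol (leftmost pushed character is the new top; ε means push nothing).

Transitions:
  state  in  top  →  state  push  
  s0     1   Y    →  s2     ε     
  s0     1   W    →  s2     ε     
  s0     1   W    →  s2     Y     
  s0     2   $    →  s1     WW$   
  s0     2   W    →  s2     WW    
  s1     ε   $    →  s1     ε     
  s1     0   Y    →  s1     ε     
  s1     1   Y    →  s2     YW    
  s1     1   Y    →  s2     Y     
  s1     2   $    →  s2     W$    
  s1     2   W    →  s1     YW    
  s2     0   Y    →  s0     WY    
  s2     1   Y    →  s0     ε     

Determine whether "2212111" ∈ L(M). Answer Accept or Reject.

No computation consumes all input and empties the stack.

Reject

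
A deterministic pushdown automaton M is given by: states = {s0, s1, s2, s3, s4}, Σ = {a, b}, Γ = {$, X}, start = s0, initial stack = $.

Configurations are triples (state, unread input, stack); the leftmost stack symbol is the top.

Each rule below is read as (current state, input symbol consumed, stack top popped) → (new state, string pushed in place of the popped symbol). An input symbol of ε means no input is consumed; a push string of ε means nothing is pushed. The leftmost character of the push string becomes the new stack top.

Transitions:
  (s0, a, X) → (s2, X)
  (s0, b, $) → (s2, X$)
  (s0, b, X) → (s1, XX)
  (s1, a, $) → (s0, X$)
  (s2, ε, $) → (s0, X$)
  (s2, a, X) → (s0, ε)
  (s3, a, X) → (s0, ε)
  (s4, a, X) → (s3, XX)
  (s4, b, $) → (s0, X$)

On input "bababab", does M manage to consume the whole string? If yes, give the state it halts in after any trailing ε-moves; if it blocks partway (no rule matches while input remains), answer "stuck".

s2

(s0, bababab, $)
  read b, top $: go to s2, push X$ → (s2, ababab, X$)
  read a, top X: go to s0, push ε → (s0, babab, $)
  read b, top $: go to s2, push X$ → (s2, abab, X$)
  read a, top X: go to s0, push ε → (s0, bab, $)
  read b, top $: go to s2, push X$ → (s2, ab, X$)
  read a, top X: go to s0, push ε → (s0, b, $)
  read b, top $: go to s2, push X$ → (s2, ε, X$)
All input consumed; M is in state s2.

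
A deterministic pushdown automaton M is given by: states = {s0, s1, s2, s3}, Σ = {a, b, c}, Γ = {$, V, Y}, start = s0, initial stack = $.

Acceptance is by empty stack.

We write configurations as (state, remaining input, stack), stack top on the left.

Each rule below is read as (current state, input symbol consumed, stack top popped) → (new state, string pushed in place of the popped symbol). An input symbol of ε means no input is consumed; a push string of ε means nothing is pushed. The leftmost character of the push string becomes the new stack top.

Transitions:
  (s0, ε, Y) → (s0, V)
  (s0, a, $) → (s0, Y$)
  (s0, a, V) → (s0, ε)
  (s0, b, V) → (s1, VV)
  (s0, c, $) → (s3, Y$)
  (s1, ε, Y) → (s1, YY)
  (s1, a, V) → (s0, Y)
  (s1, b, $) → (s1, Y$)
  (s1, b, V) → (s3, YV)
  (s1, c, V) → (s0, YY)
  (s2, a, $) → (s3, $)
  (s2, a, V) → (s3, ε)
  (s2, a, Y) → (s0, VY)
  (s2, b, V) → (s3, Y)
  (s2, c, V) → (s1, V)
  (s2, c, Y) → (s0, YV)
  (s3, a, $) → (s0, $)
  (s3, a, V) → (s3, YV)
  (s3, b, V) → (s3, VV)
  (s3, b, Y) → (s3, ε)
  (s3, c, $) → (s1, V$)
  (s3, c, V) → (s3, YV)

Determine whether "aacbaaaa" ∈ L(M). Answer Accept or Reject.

Reject

(s0, aacbaaaa, $)
  read a, top $: go to s0, push Y$ → (s0, acbaaaa, Y$)
  ε-move, top Y: go to s0, push V → (s0, acbaaaa, V$)
  read a, top V: go to s0, push ε → (s0, cbaaaa, $)
  read c, top $: go to s3, push Y$ → (s3, baaaa, Y$)
  read b, top Y: go to s3, push ε → (s3, aaaa, $)
  read a, top $: go to s0, push $ → (s0, aaa, $)
  read a, top $: go to s0, push Y$ → (s0, aa, Y$)
  ε-move, top Y: go to s0, push V → (s0, aa, V$)
  read a, top V: go to s0, push ε → (s0, a, $)
  read a, top $: go to s0, push Y$ → (s0, ε, Y$)
  ε-move, top Y: go to s0, push V → (s0, ε, V$)
All input consumed; stack is V$, not empty, and no further ε-move applies.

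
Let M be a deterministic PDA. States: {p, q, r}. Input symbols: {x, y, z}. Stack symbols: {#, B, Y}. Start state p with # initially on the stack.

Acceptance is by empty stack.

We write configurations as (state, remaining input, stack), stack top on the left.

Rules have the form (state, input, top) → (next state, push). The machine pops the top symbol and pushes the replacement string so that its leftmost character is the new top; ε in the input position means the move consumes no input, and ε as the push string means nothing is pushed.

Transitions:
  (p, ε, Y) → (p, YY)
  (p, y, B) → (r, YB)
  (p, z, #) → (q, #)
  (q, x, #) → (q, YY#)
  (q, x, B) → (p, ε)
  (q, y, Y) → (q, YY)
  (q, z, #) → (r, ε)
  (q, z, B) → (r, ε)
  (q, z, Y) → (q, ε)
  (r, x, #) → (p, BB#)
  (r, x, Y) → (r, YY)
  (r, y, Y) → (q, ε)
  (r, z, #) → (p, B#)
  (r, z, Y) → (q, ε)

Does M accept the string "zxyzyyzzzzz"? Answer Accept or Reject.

Accept

(p, zxyzyyzzzzz, #) ⊢ (q, xyzyyzzzzz, #) ⊢ (q, yzyyzzzzz, YY#) ⊢ (q, zyyzzzzz, YYY#) ⊢ (q, yyzzzzz, YY#) ⊢ (q, yzzzzz, YYY#) ⊢ (q, zzzzz, YYYY#) ⊢ (q, zzzz, YYY#) ⊢ (q, zzz, YY#) ⊢ (q, zz, Y#) ⊢ (q, z, #) ⊢ (r, ε, ε)
All input consumed and the stack is empty.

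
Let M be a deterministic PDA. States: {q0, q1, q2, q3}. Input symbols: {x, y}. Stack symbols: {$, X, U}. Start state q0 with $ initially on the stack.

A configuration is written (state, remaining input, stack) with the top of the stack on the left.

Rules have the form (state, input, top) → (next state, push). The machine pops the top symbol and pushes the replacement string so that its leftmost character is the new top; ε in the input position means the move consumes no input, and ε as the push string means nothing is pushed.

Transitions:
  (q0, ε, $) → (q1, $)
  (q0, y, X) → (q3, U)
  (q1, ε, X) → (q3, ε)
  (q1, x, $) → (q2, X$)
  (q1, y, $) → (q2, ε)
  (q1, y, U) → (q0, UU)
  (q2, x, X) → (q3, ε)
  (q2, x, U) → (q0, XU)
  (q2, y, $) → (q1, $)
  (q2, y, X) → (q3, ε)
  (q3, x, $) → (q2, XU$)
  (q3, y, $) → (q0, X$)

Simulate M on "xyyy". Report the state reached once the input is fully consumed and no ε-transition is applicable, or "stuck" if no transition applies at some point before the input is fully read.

q3

(q0, xyyy, $)
  ε-move, top $: go to q1, push $ → (q1, xyyy, $)
  read x, top $: go to q2, push X$ → (q2, yyy, X$)
  read y, top X: go to q3, push ε → (q3, yy, $)
  read y, top $: go to q0, push X$ → (q0, y, X$)
  read y, top X: go to q3, push U → (q3, ε, U$)
All input consumed; M is in state q3.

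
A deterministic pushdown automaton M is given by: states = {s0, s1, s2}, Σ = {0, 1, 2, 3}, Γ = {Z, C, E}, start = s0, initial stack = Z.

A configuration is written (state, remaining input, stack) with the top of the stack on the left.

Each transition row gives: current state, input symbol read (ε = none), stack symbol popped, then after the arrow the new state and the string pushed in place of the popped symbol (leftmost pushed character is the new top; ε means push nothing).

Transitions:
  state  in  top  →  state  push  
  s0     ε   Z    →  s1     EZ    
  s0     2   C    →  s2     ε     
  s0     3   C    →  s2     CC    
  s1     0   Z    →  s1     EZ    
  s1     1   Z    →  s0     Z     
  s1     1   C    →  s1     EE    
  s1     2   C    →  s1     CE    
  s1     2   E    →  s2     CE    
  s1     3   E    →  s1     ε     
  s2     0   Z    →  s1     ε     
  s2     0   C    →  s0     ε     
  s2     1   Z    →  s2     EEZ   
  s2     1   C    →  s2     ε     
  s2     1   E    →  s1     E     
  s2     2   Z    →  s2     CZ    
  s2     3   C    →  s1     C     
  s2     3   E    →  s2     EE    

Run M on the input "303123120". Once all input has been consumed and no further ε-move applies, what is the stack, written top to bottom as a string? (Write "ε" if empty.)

EEEZ

(s0, 303123120, Z)
  ε-move, top Z: go to s1, push EZ → (s1, 303123120, EZ)
  read 3, top E: go to s1, push ε → (s1, 03123120, Z)
  read 0, top Z: go to s1, push EZ → (s1, 3123120, EZ)
  read 3, top E: go to s1, push ε → (s1, 123120, Z)
  read 1, top Z: go to s0, push Z → (s0, 23120, Z)
  ε-move, top Z: go to s1, push EZ → (s1, 23120, EZ)
  read 2, top E: go to s2, push CE → (s2, 3120, CEZ)
  read 3, top C: go to s1, push C → (s1, 120, CEZ)
  read 1, top C: go to s1, push EE → (s1, 20, EEEZ)
  read 2, top E: go to s2, push CE → (s2, 0, CEEEZ)
  read 0, top C: go to s0, push ε → (s0, ε, EEEZ)
All input consumed in state s0 with stack EEEZ.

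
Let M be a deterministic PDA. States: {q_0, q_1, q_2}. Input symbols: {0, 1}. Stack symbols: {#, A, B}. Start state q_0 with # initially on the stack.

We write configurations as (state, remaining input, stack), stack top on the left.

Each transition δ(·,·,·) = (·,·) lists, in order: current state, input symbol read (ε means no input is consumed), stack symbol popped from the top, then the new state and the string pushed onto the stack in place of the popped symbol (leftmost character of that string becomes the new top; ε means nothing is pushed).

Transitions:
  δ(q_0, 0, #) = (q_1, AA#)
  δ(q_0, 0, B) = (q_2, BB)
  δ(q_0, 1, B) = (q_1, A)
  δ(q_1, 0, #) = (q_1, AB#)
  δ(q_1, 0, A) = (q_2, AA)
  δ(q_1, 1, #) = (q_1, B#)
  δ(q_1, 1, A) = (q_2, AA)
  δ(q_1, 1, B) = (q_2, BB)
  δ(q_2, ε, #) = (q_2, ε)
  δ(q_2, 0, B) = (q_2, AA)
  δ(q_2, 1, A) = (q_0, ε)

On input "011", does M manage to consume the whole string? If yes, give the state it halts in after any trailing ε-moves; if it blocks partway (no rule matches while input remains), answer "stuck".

(q_0, 011, #) ⊢ (q_1, 11, AA#) ⊢ (q_2, 1, AAA#) ⊢ (q_0, ε, AA#)
All input consumed; M is in state q_0.

q_0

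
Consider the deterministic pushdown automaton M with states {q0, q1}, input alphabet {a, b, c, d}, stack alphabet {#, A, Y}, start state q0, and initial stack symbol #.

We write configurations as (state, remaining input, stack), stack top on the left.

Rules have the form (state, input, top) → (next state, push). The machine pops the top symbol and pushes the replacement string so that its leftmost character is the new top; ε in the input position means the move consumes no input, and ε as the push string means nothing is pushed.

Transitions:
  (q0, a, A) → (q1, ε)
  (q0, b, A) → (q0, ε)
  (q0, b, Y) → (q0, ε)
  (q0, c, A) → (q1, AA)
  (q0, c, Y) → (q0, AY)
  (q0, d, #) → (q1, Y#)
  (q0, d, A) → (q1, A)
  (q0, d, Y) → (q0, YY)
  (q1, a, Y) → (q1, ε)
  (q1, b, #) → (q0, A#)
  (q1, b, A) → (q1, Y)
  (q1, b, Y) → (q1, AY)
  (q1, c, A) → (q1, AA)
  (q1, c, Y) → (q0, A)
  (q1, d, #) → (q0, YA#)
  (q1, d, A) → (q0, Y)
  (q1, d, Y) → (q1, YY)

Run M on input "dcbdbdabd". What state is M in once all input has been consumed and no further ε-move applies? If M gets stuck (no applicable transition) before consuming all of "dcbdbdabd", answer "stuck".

stuck

(q0, dcbdbdabd, #) ⊢ (q1, cbdbdabd, Y#) ⊢ (q0, bdbdabd, A#) ⊢ (q0, dbdabd, #) ⊢ (q1, bdabd, Y#) ⊢ (q1, dabd, AY#) ⊢ (q0, abd, YY#)
No transition for (q0, a, top Y); M blocks with input abd remaining.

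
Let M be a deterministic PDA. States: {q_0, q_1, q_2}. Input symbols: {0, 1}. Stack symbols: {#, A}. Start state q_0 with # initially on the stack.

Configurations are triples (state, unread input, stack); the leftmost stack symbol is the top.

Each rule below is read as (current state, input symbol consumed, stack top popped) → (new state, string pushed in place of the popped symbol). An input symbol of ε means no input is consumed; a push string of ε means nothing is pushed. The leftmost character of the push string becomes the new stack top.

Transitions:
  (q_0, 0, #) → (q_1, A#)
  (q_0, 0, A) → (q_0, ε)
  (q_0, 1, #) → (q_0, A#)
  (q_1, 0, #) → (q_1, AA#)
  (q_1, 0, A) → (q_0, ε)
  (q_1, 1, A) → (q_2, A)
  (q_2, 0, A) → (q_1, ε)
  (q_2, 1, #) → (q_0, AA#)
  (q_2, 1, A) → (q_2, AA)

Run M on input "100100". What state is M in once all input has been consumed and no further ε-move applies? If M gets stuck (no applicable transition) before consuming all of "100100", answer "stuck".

q_1

(q_0, 100100, #)
  read 1, top #: go to q_0, push A# → (q_0, 00100, A#)
  read 0, top A: go to q_0, push ε → (q_0, 0100, #)
  read 0, top #: go to q_1, push A# → (q_1, 100, A#)
  read 1, top A: go to q_2, push A → (q_2, 00, A#)
  read 0, top A: go to q_1, push ε → (q_1, 0, #)
  read 0, top #: go to q_1, push AA# → (q_1, ε, AA#)
All input consumed; M is in state q_1.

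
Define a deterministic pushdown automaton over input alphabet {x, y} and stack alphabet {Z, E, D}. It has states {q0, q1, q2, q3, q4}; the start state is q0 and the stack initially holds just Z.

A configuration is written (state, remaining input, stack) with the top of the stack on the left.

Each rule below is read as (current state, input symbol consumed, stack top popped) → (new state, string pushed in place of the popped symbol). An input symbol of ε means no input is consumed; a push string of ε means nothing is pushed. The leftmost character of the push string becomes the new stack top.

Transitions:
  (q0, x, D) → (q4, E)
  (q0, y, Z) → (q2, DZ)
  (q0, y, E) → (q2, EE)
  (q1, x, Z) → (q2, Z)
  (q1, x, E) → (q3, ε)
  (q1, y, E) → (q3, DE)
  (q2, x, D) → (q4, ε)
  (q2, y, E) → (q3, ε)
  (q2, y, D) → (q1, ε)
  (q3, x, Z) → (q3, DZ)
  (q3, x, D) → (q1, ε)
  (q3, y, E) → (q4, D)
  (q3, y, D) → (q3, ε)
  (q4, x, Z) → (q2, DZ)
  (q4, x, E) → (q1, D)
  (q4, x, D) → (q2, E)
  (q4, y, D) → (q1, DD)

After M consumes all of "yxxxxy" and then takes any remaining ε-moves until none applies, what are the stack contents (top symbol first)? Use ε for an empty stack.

(q0, yxxxxy, Z)
  read y, top Z: go to q2, push DZ → (q2, xxxxy, DZ)
  read x, top D: go to q4, push ε → (q4, xxxy, Z)
  read x, top Z: go to q2, push DZ → (q2, xxy, DZ)
  read x, top D: go to q4, push ε → (q4, xy, Z)
  read x, top Z: go to q2, push DZ → (q2, y, DZ)
  read y, top D: go to q1, push ε → (q1, ε, Z)
All input consumed in state q1 with stack Z.

Z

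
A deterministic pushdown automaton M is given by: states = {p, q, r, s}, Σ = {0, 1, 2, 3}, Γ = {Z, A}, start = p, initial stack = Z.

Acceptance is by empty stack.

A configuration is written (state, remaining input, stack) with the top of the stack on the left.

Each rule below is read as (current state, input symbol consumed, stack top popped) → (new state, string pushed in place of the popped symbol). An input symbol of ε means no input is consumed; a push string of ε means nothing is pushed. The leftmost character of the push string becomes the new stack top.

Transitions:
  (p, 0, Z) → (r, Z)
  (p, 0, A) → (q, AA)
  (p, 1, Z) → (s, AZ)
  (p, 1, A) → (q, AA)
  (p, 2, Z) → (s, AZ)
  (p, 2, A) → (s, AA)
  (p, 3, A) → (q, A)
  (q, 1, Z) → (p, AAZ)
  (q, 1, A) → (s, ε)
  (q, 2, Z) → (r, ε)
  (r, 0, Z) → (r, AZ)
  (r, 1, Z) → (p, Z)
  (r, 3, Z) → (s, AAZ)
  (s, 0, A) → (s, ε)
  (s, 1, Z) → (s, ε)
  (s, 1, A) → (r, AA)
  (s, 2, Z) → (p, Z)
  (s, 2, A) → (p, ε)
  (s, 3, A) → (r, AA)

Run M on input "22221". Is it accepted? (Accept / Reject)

(p, 22221, Z) ⊢ (s, 2221, AZ) ⊢ (p, 221, Z) ⊢ (s, 21, AZ) ⊢ (p, 1, Z) ⊢ (s, ε, AZ)
All input consumed; stack is AZ, not empty, and no further ε-move applies.

Reject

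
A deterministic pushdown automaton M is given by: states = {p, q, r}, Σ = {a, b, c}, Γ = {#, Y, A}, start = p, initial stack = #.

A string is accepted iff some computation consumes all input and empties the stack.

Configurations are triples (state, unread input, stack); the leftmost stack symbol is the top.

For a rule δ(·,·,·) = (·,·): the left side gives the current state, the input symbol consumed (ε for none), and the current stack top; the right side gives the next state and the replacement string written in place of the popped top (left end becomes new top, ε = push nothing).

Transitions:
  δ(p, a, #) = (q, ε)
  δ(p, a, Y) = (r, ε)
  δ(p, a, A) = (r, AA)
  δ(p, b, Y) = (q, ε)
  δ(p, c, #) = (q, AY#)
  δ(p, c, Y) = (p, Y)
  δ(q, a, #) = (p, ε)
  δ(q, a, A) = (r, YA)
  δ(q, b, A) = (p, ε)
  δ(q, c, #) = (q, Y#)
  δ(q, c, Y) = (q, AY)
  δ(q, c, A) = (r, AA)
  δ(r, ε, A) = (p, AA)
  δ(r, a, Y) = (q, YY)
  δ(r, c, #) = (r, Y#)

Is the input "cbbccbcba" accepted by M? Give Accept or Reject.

Accept

(p, cbbccbcba, #)
  read c, top #: go to q, push AY# → (q, bbccbcba, AY#)
  read b, top A: go to p, push ε → (p, bccbcba, Y#)
  read b, top Y: go to q, push ε → (q, ccbcba, #)
  read c, top #: go to q, push Y# → (q, cbcba, Y#)
  read c, top Y: go to q, push AY → (q, bcba, AY#)
  read b, top A: go to p, push ε → (p, cba, Y#)
  read c, top Y: go to p, push Y → (p, ba, Y#)
  read b, top Y: go to q, push ε → (q, a, #)
  read a, top #: go to p, push ε → (p, ε, ε)
All input consumed and the stack is empty.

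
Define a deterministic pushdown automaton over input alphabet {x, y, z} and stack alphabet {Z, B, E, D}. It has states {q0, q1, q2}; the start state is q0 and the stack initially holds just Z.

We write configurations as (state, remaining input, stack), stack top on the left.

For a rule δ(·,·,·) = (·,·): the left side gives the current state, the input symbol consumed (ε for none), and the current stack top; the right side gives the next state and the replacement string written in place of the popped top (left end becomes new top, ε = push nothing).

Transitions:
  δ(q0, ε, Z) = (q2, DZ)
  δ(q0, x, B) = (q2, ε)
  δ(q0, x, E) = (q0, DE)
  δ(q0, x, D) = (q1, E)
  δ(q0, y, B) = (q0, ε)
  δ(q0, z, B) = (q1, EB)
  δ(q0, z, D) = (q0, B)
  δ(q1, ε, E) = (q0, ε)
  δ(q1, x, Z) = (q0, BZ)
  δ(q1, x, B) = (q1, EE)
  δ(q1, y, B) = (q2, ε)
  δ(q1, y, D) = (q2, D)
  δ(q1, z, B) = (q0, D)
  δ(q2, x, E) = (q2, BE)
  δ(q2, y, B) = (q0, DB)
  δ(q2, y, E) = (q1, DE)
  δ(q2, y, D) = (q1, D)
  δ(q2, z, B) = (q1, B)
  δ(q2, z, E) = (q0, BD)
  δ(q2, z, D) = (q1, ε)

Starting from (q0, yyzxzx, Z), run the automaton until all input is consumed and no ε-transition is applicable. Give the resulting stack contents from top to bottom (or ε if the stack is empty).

(q0, yyzxzx, Z) ⊢ (q2, yyzxzx, DZ) ⊢ (q1, yzxzx, DZ) ⊢ (q2, zxzx, DZ) ⊢ (q1, xzx, Z) ⊢ (q0, zx, BZ) ⊢ (q1, x, EBZ) ⊢ (q0, x, BZ) ⊢ (q2, ε, Z)
All input consumed in state q2 with stack Z.

Z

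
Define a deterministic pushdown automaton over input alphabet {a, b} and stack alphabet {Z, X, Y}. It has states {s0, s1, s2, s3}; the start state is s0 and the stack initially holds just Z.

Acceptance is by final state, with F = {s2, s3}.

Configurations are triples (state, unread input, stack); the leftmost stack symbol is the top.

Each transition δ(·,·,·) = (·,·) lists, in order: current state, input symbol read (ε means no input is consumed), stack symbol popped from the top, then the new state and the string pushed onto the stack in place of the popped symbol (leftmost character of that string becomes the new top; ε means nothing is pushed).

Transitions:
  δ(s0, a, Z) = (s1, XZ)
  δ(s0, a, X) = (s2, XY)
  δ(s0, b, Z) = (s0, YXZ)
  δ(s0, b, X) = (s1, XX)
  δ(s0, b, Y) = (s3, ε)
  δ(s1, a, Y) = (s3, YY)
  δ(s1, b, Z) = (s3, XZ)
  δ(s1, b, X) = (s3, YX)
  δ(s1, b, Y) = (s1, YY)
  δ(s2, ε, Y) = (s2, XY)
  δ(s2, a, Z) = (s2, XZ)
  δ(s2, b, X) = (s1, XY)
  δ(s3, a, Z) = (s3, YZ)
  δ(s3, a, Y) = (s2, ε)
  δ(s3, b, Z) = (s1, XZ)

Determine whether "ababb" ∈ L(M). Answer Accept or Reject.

Accept

(s0, ababb, Z)
  read a, top Z: go to s1, push XZ → (s1, babb, XZ)
  read b, top X: go to s3, push YX → (s3, abb, YXZ)
  read a, top Y: go to s2, push ε → (s2, bb, XZ)
  read b, top X: go to s1, push XY → (s1, b, XYZ)
  read b, top X: go to s3, push YX → (s3, ε, YXYZ)
All input consumed; state s3 ∈ F.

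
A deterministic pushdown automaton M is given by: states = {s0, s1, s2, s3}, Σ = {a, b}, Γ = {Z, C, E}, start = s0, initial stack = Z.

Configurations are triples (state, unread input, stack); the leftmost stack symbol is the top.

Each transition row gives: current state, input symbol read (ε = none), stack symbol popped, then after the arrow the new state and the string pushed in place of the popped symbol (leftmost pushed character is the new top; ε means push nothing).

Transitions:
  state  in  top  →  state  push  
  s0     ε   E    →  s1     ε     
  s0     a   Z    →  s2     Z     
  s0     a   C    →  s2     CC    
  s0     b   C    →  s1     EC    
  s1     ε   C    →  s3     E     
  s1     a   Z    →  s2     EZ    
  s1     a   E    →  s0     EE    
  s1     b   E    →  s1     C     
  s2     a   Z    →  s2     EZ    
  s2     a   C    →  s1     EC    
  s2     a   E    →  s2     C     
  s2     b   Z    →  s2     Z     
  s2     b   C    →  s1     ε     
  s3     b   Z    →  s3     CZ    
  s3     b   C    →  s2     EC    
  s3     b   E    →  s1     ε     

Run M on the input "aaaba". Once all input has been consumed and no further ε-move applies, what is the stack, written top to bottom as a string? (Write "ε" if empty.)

(s0, aaaba, Z)
  read a, top Z: go to s2, push Z → (s2, aaba, Z)
  read a, top Z: go to s2, push EZ → (s2, aba, EZ)
  read a, top E: go to s2, push C → (s2, ba, CZ)
  read b, top C: go to s1, push ε → (s1, a, Z)
  read a, top Z: go to s2, push EZ → (s2, ε, EZ)
All input consumed in state s2 with stack EZ.

EZ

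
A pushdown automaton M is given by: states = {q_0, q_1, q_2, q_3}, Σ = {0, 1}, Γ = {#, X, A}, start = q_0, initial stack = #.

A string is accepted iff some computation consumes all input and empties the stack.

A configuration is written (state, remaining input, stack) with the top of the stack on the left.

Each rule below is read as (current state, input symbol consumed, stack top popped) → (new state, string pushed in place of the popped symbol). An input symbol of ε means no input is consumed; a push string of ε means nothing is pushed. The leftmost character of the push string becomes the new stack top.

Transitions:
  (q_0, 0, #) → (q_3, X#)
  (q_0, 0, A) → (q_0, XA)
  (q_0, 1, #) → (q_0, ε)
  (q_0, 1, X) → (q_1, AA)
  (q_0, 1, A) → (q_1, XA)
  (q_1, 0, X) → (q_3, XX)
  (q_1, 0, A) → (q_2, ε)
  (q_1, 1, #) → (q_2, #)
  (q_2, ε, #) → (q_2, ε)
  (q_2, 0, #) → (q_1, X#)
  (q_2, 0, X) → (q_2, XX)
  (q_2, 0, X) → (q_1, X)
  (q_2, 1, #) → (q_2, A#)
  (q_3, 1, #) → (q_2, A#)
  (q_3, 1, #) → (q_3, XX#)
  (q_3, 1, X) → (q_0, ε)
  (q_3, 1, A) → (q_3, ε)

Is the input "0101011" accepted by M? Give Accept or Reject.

Accept

One accepting computation: (q_0, 0101011, #) ⊢ (q_3, 101011, X#) ⊢ (q_0, 01011, #) ⊢ (q_3, 1011, X#) ⊢ (q_0, 011, #) ⊢ (q_3, 11, X#) ⊢ (q_0, 1, #) ⊢ (q_0, ε, ε)
All input consumed and the stack is empty.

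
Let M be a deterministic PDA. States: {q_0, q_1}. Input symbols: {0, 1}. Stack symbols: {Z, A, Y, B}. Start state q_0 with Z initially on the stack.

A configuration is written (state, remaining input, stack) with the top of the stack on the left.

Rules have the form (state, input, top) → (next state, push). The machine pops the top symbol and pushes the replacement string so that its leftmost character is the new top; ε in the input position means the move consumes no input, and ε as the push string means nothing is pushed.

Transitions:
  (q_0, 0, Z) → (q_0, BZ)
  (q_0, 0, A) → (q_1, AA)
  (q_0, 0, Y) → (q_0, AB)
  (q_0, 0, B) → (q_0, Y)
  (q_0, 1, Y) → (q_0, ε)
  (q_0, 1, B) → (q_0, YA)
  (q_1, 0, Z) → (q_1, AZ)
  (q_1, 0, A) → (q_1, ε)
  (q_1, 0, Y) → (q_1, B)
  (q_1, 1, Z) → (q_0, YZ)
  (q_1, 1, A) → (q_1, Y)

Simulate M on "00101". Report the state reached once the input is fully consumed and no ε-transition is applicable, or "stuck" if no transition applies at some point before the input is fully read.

q_0

(q_0, 00101, Z)
  read 0, top Z: go to q_0, push BZ → (q_0, 0101, BZ)
  read 0, top B: go to q_0, push Y → (q_0, 101, YZ)
  read 1, top Y: go to q_0, push ε → (q_0, 01, Z)
  read 0, top Z: go to q_0, push BZ → (q_0, 1, BZ)
  read 1, top B: go to q_0, push YA → (q_0, ε, YAZ)
All input consumed; M is in state q_0.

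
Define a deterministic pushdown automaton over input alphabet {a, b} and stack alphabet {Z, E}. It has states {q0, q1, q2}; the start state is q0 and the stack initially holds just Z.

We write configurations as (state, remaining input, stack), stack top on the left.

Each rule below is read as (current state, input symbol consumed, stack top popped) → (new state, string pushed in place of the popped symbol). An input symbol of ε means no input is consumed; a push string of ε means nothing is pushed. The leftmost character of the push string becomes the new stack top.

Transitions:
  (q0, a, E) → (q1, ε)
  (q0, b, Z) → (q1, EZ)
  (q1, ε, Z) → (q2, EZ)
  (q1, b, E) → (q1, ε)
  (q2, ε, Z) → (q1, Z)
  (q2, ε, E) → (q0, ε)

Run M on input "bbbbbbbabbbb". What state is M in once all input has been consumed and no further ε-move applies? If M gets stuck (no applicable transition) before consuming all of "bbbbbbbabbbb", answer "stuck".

stuck

(q0, bbbbbbbabbbb, Z)
  read b, top Z: go to q1, push EZ → (q1, bbbbbbabbbb, EZ)
  read b, top E: go to q1, push ε → (q1, bbbbbabbbb, Z)
  ε-move, top Z: go to q2, push EZ → (q2, bbbbbabbbb, EZ)
  ε-move, top E: go to q0, push ε → (q0, bbbbbabbbb, Z)
  read b, top Z: go to q1, push EZ → (q1, bbbbabbbb, EZ)
  read b, top E: go to q1, push ε → (q1, bbbabbbb, Z)
  ε-move, top Z: go to q2, push EZ → (q2, bbbabbbb, EZ)
  ε-move, top E: go to q0, push ε → (q0, bbbabbbb, Z)
  read b, top Z: go to q1, push EZ → (q1, bbabbbb, EZ)
  read b, top E: go to q1, push ε → (q1, babbbb, Z)
  ε-move, top Z: go to q2, push EZ → (q2, babbbb, EZ)
  ε-move, top E: go to q0, push ε → (q0, babbbb, Z)
  read b, top Z: go to q1, push EZ → (q1, abbbb, EZ)
No transition for (q1, a, top E); M blocks with input abbbb remaining.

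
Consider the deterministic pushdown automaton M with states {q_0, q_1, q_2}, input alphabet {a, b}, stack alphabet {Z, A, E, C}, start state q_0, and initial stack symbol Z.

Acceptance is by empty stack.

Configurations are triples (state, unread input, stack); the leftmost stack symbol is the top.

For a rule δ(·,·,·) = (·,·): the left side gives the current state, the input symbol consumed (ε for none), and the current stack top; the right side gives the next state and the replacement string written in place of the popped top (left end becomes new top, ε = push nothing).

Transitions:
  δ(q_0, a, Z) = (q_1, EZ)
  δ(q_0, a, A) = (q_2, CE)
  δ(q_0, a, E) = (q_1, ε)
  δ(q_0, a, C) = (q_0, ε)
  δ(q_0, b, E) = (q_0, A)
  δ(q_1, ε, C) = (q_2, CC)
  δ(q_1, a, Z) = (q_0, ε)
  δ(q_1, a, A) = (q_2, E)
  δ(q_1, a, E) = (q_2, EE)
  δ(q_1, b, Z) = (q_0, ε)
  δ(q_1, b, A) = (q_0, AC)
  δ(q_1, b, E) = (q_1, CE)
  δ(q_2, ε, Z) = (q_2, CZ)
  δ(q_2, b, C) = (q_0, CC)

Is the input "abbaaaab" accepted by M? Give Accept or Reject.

(q_0, abbaaaab, Z) ⊢ (q_1, bbaaaab, EZ) ⊢ (q_1, baaaab, CEZ) ⊢ (q_2, baaaab, CCEZ) ⊢ (q_0, aaaab, CCCEZ) ⊢ (q_0, aaab, CCEZ) ⊢ (q_0, aab, CEZ) ⊢ (q_0, ab, EZ) ⊢ (q_1, b, Z) ⊢ (q_0, ε, ε)
All input consumed and the stack is empty.

Accept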